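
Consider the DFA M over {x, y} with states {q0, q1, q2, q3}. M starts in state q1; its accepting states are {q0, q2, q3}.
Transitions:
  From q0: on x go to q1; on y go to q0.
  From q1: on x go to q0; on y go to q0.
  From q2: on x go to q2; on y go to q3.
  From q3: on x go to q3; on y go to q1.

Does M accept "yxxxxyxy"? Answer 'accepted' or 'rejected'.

q1 --y--> q0
q0 --x--> q1
q1 --x--> q0
q0 --x--> q1
q1 --x--> q0
q0 --y--> q0
q0 --x--> q1
q1 --y--> q0
End in state q0, which is an accepting state.

accepted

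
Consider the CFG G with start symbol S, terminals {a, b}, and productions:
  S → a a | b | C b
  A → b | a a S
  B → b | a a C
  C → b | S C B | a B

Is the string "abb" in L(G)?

S ⇒ Cb ⇒ aBb ⇒ abb

yes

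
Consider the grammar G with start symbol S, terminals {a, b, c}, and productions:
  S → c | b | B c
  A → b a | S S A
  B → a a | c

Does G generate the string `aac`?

yes

S ⇒ Bc ⇒ aac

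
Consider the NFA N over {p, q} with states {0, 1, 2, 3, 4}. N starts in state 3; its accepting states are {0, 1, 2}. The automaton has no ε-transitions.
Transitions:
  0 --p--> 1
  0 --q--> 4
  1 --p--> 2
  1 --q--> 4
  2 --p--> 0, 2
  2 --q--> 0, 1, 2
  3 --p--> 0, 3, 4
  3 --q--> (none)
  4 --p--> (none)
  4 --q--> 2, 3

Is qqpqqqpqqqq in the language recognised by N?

Start: {3}
read q: {}
The reachable set is empty and stays empty for the remaining 10 symbols.
Reachable ∩ accepting = {} — empty.

rejected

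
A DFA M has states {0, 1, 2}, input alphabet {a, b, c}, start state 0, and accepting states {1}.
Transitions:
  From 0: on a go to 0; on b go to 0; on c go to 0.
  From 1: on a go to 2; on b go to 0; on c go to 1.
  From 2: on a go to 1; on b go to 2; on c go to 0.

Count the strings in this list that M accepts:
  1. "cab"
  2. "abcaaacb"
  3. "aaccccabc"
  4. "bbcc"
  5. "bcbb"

0

"cab": rejected
"abcaaacb": rejected
"aaccccabc": rejected
"bbcc": rejected
"bcbb": rejected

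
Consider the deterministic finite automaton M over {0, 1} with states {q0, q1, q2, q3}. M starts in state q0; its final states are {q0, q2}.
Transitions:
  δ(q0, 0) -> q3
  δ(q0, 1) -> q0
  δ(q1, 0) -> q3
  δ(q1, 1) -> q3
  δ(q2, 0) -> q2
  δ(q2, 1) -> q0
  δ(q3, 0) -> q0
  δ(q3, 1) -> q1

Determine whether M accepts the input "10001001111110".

q0 --1--> q0
q0 --0--> q3
q3 --0--> q0
q0 --0--> q3
q3 --1--> q1
q1 --0--> q3
q3 --0--> q0
q0 --1--> q0
q0 --1--> q0
q0 --1--> q0
q0 --1--> q0
q0 --1--> q0
q0 --1--> q0
q0 --0--> q3
End in state q3, which is not an accepting state.

rejected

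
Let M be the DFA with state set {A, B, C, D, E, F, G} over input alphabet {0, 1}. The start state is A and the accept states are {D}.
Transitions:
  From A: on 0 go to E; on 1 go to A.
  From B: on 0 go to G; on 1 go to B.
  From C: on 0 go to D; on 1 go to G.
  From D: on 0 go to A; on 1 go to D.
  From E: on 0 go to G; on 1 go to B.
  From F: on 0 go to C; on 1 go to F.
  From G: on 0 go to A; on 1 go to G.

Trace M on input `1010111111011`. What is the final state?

A --1--> A
A --0--> E
E --1--> B
B --0--> G
G --1--> G
G --1--> G
G --1--> G
G --1--> G
G --1--> G
G --1--> G
G --0--> A
A --1--> A
A --1--> A

A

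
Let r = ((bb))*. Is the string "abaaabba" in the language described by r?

no

abaaabba cannot be split into zero or more pieces each matching (bb).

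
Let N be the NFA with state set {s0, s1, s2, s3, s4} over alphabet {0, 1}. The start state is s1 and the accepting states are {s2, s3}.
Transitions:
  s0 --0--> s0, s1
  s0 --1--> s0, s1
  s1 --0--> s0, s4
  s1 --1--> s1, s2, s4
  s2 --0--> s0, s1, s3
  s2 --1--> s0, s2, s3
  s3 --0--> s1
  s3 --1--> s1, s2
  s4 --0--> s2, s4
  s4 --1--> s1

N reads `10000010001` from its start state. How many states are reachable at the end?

Start: {s1}
read 1: {s1, s2, s4}
read 0: {s0, s1, s2, s3, s4}
read 0: {s0, s1, s2, s3, s4}
read 0: {s0, s1, s2, s3, s4}
read 0: {s0, s1, s2, s3, s4}
read 0: {s0, s1, s2, s3, s4}
read 1: {s0, s1, s2, s3, s4}
read 0: {s0, s1, s2, s3, s4}
read 0: {s0, s1, s2, s3, s4}
read 0: {s0, s1, s2, s3, s4}
read 1: {s0, s1, s2, s3, s4}
Final reachable set {s0, s1, s2, s3, s4} has 5 states.

5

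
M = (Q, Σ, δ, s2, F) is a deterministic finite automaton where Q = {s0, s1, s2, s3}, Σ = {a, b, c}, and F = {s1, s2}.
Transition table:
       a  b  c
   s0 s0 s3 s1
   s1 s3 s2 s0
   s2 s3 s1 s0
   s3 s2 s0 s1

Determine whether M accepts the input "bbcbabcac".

s2 --b--> s1
s1 --b--> s2
s2 --c--> s0
s0 --b--> s3
s3 --a--> s2
s2 --b--> s1
s1 --c--> s0
s0 --a--> s0
s0 --c--> s1
End in state s1, which is an accepting state.

accepted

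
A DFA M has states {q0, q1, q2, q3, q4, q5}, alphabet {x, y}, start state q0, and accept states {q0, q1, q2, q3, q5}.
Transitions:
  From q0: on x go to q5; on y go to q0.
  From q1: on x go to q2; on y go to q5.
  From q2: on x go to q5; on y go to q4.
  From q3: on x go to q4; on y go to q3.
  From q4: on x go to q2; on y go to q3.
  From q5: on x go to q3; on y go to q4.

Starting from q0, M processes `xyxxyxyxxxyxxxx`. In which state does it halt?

q0 --x--> q5
q5 --y--> q4
q4 --x--> q2
q2 --x--> q5
q5 --y--> q4
q4 --x--> q2
q2 --y--> q4
q4 --x--> q2
q2 --x--> q5
q5 --x--> q3
q3 --y--> q3
q3 --x--> q4
q4 --x--> q2
q2 --x--> q5
q5 --x--> q3

q3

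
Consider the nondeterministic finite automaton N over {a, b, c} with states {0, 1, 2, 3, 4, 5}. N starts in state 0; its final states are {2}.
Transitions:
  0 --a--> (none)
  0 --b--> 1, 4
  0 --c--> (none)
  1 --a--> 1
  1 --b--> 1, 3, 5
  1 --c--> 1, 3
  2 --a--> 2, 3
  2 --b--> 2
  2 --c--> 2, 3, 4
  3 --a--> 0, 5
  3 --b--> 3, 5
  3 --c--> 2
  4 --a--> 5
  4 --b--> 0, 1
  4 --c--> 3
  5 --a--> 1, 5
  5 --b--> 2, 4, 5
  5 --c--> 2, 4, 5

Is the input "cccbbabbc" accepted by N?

Start: {0}
read c: {}
The reachable set is empty and stays empty for the remaining 8 symbols.
Reachable ∩ accepting = {} — empty.

rejected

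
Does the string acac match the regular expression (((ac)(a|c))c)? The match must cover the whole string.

yes

Split as aca·c: ((ac)(a|c)) matches aca and c matches c.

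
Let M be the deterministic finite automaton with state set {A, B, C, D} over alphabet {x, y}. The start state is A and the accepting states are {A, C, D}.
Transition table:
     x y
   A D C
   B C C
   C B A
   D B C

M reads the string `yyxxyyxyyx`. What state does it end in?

A --y--> C
C --y--> A
A --x--> D
D --x--> B
B --y--> C
C --y--> A
A --x--> D
D --y--> C
C --y--> A
A --x--> D

D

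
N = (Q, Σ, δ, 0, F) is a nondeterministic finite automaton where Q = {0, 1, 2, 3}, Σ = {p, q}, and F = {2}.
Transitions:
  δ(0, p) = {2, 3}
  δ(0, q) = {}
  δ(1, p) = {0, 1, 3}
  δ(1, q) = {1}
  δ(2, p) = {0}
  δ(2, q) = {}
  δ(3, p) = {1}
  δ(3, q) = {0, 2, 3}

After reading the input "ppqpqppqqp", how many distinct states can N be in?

4

Start: {0}
read p: {2, 3}
read p: {0, 1}
read q: {1}
read p: {0, 1, 3}
read q: {0, 1, 2, 3}
read p: {0, 1, 2, 3}
read p: {0, 1, 2, 3}
read q: {0, 1, 2, 3}
read q: {0, 1, 2, 3}
read p: {0, 1, 2, 3}
Final reachable set {0, 1, 2, 3} has 4 states.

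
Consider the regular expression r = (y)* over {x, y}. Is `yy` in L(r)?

Split into 2 pieces y · y; each matches y.

yes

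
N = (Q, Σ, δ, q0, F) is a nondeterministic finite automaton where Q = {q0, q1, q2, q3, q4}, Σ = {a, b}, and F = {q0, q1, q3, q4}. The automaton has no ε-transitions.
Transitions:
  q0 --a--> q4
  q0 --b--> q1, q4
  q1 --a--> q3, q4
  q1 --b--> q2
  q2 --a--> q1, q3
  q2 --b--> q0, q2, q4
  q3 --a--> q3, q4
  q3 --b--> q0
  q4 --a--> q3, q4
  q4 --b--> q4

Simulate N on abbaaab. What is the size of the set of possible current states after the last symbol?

2

Start: {q0}
read a: {q4}
read b: {q4}
read b: {q4}
read a: {q3, q4}
read a: {q3, q4}
read a: {q3, q4}
read b: {q0, q4}
Final reachable set {q0, q4} has 2 states.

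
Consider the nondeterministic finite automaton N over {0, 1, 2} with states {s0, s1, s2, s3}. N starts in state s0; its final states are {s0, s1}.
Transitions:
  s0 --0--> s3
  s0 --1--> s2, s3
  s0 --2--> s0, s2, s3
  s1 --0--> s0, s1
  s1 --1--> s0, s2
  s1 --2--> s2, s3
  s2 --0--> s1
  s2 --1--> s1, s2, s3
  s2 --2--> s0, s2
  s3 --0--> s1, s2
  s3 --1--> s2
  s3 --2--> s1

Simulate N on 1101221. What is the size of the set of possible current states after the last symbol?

Start: {s0}
read 1: {s2, s3}
read 1: {s1, s2, s3}
read 0: {s0, s1, s2}
read 1: {s0, s1, s2, s3}
read 2: {s0, s1, s2, s3}
read 2: {s0, s1, s2, s3}
read 1: {s0, s1, s2, s3}
Final reachable set {s0, s1, s2, s3} has 4 states.

4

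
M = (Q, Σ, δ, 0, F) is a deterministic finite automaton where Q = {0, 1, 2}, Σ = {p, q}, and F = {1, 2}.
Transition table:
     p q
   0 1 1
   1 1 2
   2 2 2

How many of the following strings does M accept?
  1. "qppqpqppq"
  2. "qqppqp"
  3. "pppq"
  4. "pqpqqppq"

4

"qppqpqppq": accepted
"qqppqp": accepted
"pppq": accepted
"pqpqqppq": accepted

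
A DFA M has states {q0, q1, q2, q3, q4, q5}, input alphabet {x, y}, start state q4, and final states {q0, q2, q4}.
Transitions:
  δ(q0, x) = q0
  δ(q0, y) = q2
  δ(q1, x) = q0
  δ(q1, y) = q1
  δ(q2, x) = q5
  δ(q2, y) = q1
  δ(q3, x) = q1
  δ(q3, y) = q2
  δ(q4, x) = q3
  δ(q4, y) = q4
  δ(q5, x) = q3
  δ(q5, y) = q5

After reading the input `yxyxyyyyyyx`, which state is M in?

q4 --y--> q4
q4 --x--> q3
q3 --y--> q2
q2 --x--> q5
q5 --y--> q5
q5 --y--> q5
q5 --y--> q5
q5 --y--> q5
q5 --y--> q5
q5 --y--> q5
q5 --x--> q3

q3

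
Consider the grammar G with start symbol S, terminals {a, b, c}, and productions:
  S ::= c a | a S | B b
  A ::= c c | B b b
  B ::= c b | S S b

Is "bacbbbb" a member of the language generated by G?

no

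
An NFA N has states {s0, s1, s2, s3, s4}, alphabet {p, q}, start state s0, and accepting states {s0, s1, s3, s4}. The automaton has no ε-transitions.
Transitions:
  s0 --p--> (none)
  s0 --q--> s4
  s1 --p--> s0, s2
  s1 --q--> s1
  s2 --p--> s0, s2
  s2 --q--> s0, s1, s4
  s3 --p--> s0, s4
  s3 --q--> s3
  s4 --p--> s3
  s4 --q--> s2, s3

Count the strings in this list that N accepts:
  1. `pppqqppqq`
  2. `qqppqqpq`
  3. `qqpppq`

2

`pppqqppqq`: rejected
`qqppqqpq`: accepted
`qqpppq`: accepted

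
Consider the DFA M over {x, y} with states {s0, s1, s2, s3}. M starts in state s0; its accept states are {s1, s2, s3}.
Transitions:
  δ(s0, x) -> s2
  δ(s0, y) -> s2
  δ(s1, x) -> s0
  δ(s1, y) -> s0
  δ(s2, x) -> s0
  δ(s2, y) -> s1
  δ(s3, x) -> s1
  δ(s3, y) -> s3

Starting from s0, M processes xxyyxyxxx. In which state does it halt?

s0

s0 --x--> s2
s2 --x--> s0
s0 --y--> s2
s2 --y--> s1
s1 --x--> s0
s0 --y--> s2
s2 --x--> s0
s0 --x--> s2
s2 --x--> s0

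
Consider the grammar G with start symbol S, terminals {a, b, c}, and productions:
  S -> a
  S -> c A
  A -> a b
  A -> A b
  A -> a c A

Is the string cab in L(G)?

yes

S ⇒ cA ⇒ cab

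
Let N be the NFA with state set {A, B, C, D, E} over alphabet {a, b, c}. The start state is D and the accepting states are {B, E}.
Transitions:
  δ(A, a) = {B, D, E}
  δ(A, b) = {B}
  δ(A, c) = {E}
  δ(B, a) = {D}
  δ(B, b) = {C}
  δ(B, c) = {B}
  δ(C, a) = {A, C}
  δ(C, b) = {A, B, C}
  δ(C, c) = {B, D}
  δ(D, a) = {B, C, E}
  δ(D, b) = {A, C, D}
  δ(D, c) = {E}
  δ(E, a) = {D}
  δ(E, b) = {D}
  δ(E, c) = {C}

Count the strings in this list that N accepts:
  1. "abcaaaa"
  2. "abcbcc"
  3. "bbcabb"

"abcaaaa": accepted
"abcbcc": accepted
"bbcabb": accepted

3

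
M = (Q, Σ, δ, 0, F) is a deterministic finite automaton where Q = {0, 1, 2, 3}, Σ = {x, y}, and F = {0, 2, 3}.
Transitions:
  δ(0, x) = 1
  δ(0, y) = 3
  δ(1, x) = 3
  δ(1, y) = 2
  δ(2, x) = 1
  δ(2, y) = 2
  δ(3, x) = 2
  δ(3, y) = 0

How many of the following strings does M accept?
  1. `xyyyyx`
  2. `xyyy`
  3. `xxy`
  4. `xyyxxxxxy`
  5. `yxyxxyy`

4

`xyyyyx`: rejected
`xyyy`: accepted
`xxy`: accepted
`xyyxxxxxy`: accepted
`yxyxxyy`: accepted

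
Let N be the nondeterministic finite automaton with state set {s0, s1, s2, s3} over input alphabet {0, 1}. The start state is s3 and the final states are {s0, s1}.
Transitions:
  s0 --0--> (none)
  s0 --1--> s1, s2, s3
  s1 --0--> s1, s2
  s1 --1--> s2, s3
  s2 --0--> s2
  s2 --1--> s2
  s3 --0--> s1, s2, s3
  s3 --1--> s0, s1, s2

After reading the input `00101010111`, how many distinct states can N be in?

Start: {s3}
read 0: {s1, s2, s3}
read 0: {s1, s2, s3}
read 1: {s0, s1, s2, s3}
read 0: {s1, s2, s3}
read 1: {s0, s1, s2, s3}
read 0: {s1, s2, s3}
read 1: {s0, s1, s2, s3}
read 0: {s1, s2, s3}
read 1: {s0, s1, s2, s3}
read 1: {s0, s1, s2, s3}
read 1: {s0, s1, s2, s3}
Final reachable set {s0, s1, s2, s3} has 4 states.

4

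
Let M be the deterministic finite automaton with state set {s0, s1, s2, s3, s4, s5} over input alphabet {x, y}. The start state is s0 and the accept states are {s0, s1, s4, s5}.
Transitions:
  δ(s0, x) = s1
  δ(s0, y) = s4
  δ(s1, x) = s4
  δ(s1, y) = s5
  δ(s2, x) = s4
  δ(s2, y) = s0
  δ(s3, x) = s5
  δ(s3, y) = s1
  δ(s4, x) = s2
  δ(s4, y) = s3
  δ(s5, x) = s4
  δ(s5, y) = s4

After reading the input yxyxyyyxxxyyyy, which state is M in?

s1

s0 --y--> s4
s4 --x--> s2
s2 --y--> s0
s0 --x--> s1
s1 --y--> s5
s5 --y--> s4
s4 --y--> s3
s3 --x--> s5
s5 --x--> s4
s4 --x--> s2
s2 --y--> s0
s0 --y--> s4
s4 --y--> s3
s3 --y--> s1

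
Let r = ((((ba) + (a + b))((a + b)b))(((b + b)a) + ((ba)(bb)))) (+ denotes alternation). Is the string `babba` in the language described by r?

yes

Split as bab·ba: (((ba)+(a+b))((a+b)b)) matches bab and (((b+b)a)+((ba)(bb))) matches ba.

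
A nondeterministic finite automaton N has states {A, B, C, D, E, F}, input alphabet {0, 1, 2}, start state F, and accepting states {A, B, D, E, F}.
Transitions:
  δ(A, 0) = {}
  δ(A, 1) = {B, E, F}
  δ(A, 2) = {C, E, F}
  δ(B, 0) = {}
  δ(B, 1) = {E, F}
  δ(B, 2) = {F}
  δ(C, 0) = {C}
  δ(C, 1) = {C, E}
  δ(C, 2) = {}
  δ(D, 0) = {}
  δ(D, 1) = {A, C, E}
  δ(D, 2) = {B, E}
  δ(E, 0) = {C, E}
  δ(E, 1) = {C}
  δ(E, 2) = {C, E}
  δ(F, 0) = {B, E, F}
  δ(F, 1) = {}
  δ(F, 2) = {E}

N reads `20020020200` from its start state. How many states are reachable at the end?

Start: {F}
read 2: {E}
read 0: {C, E}
read 0: {C, E}
read 2: {C, E}
read 0: {C, E}
read 0: {C, E}
read 2: {C, E}
read 0: {C, E}
read 2: {C, E}
read 0: {C, E}
read 0: {C, E}
Final reachable set {C, E} has 2 states.

2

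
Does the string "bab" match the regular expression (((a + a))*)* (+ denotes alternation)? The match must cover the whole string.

bab cannot be split into zero or more pieces each matching ((a+a))*.

no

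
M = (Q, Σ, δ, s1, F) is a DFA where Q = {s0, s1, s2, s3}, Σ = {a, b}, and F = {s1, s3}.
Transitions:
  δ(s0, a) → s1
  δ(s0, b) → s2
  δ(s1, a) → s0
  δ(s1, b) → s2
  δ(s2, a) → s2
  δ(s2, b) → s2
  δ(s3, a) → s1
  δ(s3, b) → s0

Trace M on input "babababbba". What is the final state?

s1 --b--> s2
s2 --a--> s2
s2 --b--> s2
s2 --a--> s2
s2 --b--> s2
s2 --a--> s2
s2 --b--> s2
s2 --b--> s2
s2 --b--> s2
s2 --a--> s2

s2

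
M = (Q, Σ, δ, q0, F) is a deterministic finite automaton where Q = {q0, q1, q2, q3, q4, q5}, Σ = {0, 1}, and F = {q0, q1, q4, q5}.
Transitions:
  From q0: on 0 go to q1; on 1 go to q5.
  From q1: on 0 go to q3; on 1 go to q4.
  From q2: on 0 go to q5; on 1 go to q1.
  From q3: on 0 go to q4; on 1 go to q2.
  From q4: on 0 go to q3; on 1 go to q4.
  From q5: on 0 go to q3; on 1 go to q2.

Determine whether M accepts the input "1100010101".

q0 --1--> q5
q5 --1--> q2
q2 --0--> q5
q5 --0--> q3
q3 --0--> q4
q4 --1--> q4
q4 --0--> q3
q3 --1--> q2
q2 --0--> q5
q5 --1--> q2
End in state q2, which is not an accepting state.

rejected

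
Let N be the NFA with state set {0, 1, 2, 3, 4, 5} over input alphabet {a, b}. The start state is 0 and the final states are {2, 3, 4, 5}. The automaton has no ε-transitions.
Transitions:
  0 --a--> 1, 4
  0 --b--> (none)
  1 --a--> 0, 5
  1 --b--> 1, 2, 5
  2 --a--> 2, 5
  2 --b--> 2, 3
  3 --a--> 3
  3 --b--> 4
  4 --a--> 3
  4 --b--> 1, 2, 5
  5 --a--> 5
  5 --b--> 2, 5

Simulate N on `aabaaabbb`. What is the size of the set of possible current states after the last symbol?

Start: {0}
read a: {1, 4}
read a: {0, 3, 5}
read b: {2, 4, 5}
read a: {2, 3, 5}
read a: {2, 3, 5}
read a: {2, 3, 5}
read b: {2, 3, 4, 5}
read b: {1, 2, 3, 4, 5}
read b: {1, 2, 3, 4, 5}
Final reachable set {1, 2, 3, 4, 5} has 5 states.

5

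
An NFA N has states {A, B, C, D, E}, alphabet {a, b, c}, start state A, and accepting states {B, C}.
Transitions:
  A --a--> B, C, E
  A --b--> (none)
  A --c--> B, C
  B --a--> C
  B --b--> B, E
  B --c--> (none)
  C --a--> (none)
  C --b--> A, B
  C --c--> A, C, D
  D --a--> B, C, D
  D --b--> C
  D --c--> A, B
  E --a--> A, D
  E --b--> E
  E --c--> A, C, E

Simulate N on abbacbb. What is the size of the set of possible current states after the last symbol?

Start: {A}
read a: {B, C, E}
read b: {A, B, E}
read b: {B, E}
read a: {A, C, D}
read c: {A, B, C, D}
read b: {A, B, C, E}
read b: {A, B, E}
Final reachable set {A, B, E} has 3 states.

3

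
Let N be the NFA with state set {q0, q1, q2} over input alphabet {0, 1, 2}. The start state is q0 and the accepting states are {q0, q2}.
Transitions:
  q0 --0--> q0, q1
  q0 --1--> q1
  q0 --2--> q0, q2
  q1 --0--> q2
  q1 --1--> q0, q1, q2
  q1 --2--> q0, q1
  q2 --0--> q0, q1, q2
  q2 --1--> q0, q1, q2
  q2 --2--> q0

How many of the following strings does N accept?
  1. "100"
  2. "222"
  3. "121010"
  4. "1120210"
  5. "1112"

"100": accepted
"222": accepted
"121010": accepted
"1120210": accepted
"1112": accepted

5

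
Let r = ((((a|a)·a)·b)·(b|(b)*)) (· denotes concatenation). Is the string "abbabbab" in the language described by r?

No split of abbabbab into u·v has (((a|a)·a)·b) matching u and (b|(b)*) matching v.

no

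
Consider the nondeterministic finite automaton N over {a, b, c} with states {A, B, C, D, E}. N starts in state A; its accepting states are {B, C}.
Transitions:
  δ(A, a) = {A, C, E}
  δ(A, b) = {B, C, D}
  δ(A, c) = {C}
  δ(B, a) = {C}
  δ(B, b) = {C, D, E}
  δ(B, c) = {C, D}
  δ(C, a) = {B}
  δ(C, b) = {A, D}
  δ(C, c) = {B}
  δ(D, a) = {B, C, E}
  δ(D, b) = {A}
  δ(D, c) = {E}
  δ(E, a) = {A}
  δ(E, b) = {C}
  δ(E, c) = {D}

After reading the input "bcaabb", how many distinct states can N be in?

Start: {A}
read b: {B, C, D}
read c: {B, C, D, E}
read a: {A, B, C, E}
read a: {A, B, C, E}
read b: {A, B, C, D, E}
read b: {A, B, C, D, E}
Final reachable set {A, B, C, D, E} has 5 states.

5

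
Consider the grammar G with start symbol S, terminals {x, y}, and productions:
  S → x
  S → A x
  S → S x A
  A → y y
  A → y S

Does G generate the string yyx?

S ⇒ Ax ⇒ yyx

yes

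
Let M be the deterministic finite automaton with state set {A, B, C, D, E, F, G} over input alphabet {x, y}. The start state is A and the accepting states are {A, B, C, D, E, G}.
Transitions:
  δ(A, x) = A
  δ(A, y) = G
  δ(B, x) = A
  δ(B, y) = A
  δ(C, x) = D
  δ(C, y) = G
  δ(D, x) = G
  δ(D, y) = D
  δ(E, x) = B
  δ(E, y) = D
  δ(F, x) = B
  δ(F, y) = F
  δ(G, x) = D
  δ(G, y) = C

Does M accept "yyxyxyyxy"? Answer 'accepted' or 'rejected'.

accepted

A --y--> G
G --y--> C
C --x--> D
D --y--> D
D --x--> G
G --y--> C
C --y--> G
G --x--> D
D --y--> D
End in state D, which is an accepting state.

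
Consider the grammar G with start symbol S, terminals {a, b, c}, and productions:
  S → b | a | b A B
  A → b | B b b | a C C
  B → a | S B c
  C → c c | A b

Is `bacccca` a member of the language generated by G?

yes

S ⇒ bAB ⇒ baCCB ⇒ baccCB ⇒ baccccB ⇒ bacccca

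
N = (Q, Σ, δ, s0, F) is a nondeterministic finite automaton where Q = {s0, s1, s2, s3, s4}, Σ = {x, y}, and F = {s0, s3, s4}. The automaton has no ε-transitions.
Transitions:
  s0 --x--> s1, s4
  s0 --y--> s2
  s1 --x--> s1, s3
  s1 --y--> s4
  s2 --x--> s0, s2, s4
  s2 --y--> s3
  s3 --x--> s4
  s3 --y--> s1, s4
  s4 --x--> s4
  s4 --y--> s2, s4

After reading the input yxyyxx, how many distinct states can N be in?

Start: {s0}
read y: {s2}
read x: {s0, s2, s4}
read y: {s2, s3, s4}
read y: {s1, s2, s3, s4}
read x: {s0, s1, s2, s3, s4}
read x: {s0, s1, s2, s3, s4}
Final reachable set {s0, s1, s2, s3, s4} has 5 states.

5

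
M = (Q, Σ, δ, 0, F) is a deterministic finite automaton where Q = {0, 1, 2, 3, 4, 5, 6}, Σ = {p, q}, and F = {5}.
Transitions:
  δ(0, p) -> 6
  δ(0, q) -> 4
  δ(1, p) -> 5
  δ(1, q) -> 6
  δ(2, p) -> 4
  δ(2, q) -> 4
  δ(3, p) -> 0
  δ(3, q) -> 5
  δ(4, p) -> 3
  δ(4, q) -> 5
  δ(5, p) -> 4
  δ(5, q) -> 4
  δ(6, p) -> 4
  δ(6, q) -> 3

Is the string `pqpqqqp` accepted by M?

rejected

0 --p--> 6
6 --q--> 3
3 --p--> 0
0 --q--> 4
4 --q--> 5
5 --q--> 4
4 --p--> 3
End in state 3, which is not an accepting state.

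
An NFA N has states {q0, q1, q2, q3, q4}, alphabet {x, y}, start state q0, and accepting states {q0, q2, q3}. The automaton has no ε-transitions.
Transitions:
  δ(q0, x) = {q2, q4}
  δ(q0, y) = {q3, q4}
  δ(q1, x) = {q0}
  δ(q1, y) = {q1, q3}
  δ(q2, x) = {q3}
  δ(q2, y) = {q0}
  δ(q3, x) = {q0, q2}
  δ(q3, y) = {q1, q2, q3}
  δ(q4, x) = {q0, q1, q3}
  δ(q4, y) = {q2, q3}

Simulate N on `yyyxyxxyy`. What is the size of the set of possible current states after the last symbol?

Start: {q0}
read y: {q3, q4}
read y: {q1, q2, q3}
read y: {q0, q1, q2, q3}
read x: {q0, q2, q3, q4}
read y: {q0, q1, q2, q3, q4}
read x: {q0, q1, q2, q3, q4}
read x: {q0, q1, q2, q3, q4}
read y: {q0, q1, q2, q3, q4}
read y: {q0, q1, q2, q3, q4}
Final reachable set {q0, q1, q2, q3, q4} has 5 states.

5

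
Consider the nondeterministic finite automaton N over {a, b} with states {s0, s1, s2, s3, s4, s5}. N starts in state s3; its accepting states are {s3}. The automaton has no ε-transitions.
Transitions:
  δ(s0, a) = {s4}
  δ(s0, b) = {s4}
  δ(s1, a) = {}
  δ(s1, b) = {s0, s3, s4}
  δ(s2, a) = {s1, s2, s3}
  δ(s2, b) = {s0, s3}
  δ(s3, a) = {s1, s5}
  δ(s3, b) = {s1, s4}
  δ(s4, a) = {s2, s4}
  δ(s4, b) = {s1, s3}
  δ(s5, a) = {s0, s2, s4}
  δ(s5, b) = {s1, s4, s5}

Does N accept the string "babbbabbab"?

accepted

Start: {s3}
read b: {s1, s4}
read a: {s2, s4}
read b: {s0, s1, s3}
read b: {s0, s1, s3, s4}
read b: {s0, s1, s3, s4}
read a: {s1, s2, s4, s5}
read b: {s0, s1, s3, s4, s5}
read b: {s0, s1, s3, s4, s5}
read a: {s0, s1, s2, s4, s5}
read b: {s0, s1, s3, s4, s5}
Reachable ∩ accepting = {s3} — nonempty.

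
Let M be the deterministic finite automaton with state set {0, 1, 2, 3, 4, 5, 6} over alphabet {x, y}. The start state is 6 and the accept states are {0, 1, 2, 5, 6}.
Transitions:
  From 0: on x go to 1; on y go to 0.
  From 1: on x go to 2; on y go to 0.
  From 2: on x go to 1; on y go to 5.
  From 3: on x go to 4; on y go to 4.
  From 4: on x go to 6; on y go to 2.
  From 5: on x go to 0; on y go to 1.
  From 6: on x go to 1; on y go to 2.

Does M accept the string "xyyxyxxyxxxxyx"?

accepted

6 --x--> 1
1 --y--> 0
0 --y--> 0
0 --x--> 1
1 --y--> 0
0 --x--> 1
1 --x--> 2
2 --y--> 5
5 --x--> 0
0 --x--> 1
1 --x--> 2
2 --x--> 1
1 --y--> 0
0 --x--> 1
End in state 1, which is an accepting state.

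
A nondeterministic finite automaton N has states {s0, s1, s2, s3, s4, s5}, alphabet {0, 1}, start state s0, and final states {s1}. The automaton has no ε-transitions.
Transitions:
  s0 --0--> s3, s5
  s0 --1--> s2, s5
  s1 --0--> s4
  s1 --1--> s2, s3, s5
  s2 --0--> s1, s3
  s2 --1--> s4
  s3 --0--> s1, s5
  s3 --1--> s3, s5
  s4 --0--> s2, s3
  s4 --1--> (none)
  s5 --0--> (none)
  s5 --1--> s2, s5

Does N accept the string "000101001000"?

Start: {s0}
read 0: {s3, s5}
read 0: {s1, s5}
read 0: {s4}
read 1: {}
The reachable set is empty and stays empty for the remaining 8 symbols.
Reachable ∩ accepting = {} — empty.

rejected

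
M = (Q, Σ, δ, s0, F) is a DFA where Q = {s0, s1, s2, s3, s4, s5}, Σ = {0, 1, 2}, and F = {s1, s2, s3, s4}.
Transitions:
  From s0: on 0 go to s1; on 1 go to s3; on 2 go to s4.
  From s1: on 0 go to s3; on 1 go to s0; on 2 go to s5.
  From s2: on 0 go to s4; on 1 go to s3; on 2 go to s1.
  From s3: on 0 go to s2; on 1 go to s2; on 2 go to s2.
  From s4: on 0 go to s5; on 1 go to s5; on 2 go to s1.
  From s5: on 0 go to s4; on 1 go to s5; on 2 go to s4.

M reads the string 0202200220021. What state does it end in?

s0 --0--> s1
s1 --2--> s5
s5 --0--> s4
s4 --2--> s1
s1 --2--> s5
s5 --0--> s4
s4 --0--> s5
s5 --2--> s4
s4 --2--> s1
s1 --0--> s3
s3 --0--> s2
s2 --2--> s1
s1 --1--> s0

s0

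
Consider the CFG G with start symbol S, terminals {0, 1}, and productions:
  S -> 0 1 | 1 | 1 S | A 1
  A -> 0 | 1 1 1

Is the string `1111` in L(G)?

yes

S ⇒ A1 ⇒ 1111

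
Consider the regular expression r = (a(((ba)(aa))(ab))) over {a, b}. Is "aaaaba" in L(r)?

no

No split of aaaaba into u·v has a matching u and (((ba)(aa))(ab)) matching v.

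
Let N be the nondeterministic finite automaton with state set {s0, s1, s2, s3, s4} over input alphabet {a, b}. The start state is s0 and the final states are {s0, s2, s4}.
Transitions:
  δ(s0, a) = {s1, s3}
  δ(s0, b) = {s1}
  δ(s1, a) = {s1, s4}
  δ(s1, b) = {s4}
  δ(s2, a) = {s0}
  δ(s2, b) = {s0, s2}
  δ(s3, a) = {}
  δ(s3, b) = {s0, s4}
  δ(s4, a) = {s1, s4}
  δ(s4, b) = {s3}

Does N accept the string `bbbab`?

rejected

Start: {s0}
read b: {s1}
read b: {s4}
read b: {s3}
read a: {}
The reachable set is empty and stays empty for the remaining 1 symbol.
Reachable ∩ accepting = {} — empty.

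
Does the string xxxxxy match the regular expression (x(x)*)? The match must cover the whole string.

no

No split of xxxxxy into u·v has x matching u and (x)* matching v.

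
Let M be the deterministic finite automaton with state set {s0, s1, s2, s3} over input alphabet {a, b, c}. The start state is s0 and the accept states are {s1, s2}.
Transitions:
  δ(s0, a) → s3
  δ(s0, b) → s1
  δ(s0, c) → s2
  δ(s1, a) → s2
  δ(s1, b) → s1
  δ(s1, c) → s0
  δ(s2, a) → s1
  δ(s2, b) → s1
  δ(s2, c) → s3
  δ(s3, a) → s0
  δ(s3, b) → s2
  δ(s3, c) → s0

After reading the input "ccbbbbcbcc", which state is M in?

s2

s0 --c--> s2
s2 --c--> s3
s3 --b--> s2
s2 --b--> s1
s1 --b--> s1
s1 --b--> s1
s1 --c--> s0
s0 --b--> s1
s1 --c--> s0
s0 --c--> s2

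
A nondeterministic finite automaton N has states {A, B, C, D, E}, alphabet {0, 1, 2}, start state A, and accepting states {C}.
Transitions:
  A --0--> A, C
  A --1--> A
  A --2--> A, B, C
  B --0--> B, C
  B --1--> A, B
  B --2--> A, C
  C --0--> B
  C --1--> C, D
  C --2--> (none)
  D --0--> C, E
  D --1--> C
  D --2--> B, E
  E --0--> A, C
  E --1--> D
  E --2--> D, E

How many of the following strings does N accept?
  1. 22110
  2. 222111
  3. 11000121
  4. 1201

4

22110: accepted
222111: accepted
11000121: accepted
1201: accepted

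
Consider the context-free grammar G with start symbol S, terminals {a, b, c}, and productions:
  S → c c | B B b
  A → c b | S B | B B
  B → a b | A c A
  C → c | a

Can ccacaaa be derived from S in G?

no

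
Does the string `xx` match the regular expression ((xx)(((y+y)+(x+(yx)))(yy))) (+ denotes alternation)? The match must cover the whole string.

No split of xx into u·v has (xx) matching u and (((y+y)+(x+(yx)))(yy)) matching v.

no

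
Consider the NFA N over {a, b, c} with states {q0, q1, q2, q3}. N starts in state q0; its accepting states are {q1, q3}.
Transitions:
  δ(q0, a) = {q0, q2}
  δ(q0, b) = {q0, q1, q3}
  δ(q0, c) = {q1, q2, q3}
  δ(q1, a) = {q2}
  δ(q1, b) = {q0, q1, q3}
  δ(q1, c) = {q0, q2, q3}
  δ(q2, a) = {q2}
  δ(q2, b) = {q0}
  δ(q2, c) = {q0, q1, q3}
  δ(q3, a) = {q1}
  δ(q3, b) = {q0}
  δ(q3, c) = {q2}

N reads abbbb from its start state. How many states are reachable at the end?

3

Start: {q0}
read a: {q0, q2}
read b: {q0, q1, q3}
read b: {q0, q1, q3}
read b: {q0, q1, q3}
read b: {q0, q1, q3}
Final reachable set {q0, q1, q3} has 3 states.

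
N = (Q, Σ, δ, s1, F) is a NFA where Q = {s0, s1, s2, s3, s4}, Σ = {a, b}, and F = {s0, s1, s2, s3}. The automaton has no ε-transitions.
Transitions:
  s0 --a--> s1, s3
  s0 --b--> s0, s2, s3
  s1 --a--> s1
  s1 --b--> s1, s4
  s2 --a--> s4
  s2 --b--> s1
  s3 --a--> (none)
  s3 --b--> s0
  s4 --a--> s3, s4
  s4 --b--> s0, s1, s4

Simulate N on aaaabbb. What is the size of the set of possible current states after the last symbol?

Start: {s1}
read a: {s1}
read a: {s1}
read a: {s1}
read a: {s1}
read b: {s1, s4}
read b: {s0, s1, s4}
read b: {s0, s1, s2, s3, s4}
Final reachable set {s0, s1, s2, s3, s4} has 5 states.

5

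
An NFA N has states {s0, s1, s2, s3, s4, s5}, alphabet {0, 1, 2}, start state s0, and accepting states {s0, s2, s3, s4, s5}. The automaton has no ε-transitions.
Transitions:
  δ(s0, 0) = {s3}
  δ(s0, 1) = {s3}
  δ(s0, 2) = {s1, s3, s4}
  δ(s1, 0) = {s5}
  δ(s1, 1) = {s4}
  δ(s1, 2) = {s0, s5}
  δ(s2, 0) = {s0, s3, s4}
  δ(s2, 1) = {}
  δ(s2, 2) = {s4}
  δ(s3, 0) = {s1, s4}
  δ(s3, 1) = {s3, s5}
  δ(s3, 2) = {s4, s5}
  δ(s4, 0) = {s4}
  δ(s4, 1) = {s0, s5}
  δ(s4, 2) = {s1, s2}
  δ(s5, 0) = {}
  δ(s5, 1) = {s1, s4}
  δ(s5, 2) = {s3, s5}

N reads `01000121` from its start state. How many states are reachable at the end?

5

Start: {s0}
read 0: {s3}
read 1: {s3, s5}
read 0: {s1, s4}
read 0: {s4, s5}
read 0: {s4}
read 1: {s0, s5}
read 2: {s1, s3, s4, s5}
read 1: {s0, s1, s3, s4, s5}
Final reachable set {s0, s1, s3, s4, s5} has 5 states.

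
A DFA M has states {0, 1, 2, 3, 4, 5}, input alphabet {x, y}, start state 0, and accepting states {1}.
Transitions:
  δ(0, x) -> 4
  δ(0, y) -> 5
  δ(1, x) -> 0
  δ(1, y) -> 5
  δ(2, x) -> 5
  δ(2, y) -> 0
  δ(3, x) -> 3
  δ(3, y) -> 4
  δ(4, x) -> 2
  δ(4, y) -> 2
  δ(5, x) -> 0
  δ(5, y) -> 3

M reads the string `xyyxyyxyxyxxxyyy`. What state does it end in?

0

0 --x--> 4
4 --y--> 2
2 --y--> 0
0 --x--> 4
4 --y--> 2
2 --y--> 0
0 --x--> 4
4 --y--> 2
2 --x--> 5
5 --y--> 3
3 --x--> 3
3 --x--> 3
3 --x--> 3
3 --y--> 4
4 --y--> 2
2 --y--> 0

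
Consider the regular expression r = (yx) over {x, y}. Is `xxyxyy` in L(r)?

no

No split of xxyxyy into u·v has y matching u and x matching v.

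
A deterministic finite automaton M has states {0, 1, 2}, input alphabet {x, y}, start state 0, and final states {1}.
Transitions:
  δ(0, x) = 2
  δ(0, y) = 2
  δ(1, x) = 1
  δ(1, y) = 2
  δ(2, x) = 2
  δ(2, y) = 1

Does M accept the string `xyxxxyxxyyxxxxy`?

0 --x--> 2
2 --y--> 1
1 --x--> 1
1 --x--> 1
1 --x--> 1
1 --y--> 2
2 --x--> 2
2 --x--> 2
2 --y--> 1
1 --y--> 2
2 --x--> 2
2 --x--> 2
2 --x--> 2
2 --x--> 2
2 --y--> 1
End in state 1, which is an accepting state.

accepted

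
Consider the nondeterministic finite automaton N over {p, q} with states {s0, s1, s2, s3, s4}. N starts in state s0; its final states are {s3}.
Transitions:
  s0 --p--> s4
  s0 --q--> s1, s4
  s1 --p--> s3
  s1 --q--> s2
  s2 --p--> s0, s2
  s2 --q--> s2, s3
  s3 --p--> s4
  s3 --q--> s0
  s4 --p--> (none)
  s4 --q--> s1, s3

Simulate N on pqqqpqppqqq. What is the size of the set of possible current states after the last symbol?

Start: {s0}
read p: {s4}
read q: {s1, s3}
read q: {s0, s2}
read q: {s1, s2, s3, s4}
read p: {s0, s2, s3, s4}
read q: {s0, s1, s2, s3, s4}
read p: {s0, s2, s3, s4}
read p: {s0, s2, s4}
read q: {s1, s2, s3, s4}
read q: {s0, s1, s2, s3}
read q: {s0, s1, s2, s3, s4}
Final reachable set {s0, s1, s2, s3, s4} has 5 states.

5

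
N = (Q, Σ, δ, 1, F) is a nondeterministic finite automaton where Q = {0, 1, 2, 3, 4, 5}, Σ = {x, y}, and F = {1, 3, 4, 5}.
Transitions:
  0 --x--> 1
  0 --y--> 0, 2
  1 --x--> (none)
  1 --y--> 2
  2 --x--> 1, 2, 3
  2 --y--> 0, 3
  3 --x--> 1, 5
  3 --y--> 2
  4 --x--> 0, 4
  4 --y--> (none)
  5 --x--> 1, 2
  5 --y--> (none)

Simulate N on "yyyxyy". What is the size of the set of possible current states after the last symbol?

Start: {1}
read y: {2}
read y: {0, 3}
read y: {0, 2}
read x: {1, 2, 3}
read y: {0, 2, 3}
read y: {0, 2, 3}
Final reachable set {0, 2, 3} has 3 states.

3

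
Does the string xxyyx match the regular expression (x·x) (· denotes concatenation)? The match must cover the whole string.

No split of xxyyx into u·v has x matching u and x matching v.

no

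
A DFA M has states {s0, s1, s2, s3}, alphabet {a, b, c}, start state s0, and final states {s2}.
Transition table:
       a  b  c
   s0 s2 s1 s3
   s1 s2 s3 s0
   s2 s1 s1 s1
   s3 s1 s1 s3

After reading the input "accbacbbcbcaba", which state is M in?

s2

s0 --a--> s2
s2 --c--> s1
s1 --c--> s0
s0 --b--> s1
s1 --a--> s2
s2 --c--> s1
s1 --b--> s3
s3 --b--> s1
s1 --c--> s0
s0 --b--> s1
s1 --c--> s0
s0 --a--> s2
s2 --b--> s1
s1 --a--> s2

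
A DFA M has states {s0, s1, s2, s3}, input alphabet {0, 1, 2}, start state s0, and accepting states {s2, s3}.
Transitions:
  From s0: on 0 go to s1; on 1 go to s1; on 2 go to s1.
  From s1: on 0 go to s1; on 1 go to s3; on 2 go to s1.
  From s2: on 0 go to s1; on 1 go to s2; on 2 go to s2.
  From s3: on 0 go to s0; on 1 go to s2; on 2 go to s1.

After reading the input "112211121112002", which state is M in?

s1

s0 --1--> s1
s1 --1--> s3
s3 --2--> s1
s1 --2--> s1
s1 --1--> s3
s3 --1--> s2
s2 --1--> s2
s2 --2--> s2
s2 --1--> s2
s2 --1--> s2
s2 --1--> s2
s2 --2--> s2
s2 --0--> s1
s1 --0--> s1
s1 --2--> s1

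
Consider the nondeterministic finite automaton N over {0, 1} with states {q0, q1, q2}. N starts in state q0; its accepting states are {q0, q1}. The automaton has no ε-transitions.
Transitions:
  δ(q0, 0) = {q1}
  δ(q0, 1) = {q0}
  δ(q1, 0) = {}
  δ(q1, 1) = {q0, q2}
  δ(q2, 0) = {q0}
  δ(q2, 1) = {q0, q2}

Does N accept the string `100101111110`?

Start: {q0}
read 1: {q0}
read 0: {q1}
read 0: {}
The reachable set is empty and stays empty for the remaining 9 symbols.
Reachable ∩ accepting = {} — empty.

rejected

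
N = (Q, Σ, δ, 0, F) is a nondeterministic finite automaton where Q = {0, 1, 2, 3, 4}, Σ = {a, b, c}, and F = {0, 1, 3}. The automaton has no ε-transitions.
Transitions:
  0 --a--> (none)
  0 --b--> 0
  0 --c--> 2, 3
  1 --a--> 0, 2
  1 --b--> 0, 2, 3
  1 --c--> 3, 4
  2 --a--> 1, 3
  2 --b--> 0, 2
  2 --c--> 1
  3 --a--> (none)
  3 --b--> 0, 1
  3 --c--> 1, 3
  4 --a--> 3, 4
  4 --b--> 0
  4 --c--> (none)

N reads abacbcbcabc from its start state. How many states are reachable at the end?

0

Start: {0}
read a: {}
The reachable set is empty and stays empty for the remaining 10 symbols.
Final reachable set {} has 0 states.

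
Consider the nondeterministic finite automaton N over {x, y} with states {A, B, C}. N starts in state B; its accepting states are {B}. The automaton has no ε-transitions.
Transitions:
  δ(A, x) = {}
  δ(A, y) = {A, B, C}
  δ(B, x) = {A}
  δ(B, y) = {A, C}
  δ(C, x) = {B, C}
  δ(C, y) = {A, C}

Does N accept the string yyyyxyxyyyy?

Start: {B}
read y: {A, C}
read y: {A, B, C}
read y: {A, B, C}
read y: {A, B, C}
read x: {A, B, C}
read y: {A, B, C}
read x: {A, B, C}
read y: {A, B, C}
read y: {A, B, C}
read y: {A, B, C}
read y: {A, B, C}
Reachable ∩ accepting = {B} — nonempty.

accepted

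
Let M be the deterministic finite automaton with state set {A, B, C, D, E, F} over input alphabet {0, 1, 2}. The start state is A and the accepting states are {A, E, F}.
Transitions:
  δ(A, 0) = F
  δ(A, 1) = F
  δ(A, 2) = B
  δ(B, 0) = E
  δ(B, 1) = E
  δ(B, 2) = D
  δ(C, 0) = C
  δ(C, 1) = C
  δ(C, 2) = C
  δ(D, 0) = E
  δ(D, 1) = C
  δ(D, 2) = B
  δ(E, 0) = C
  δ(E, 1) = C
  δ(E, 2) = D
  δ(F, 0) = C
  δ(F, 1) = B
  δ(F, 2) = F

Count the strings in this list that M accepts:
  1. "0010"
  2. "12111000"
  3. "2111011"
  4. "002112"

"0010": rejected
"12111000": rejected
"2111011": rejected
"002112": rejected

0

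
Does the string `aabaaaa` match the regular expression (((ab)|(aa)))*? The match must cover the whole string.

no

aabaaaa cannot be split into zero or more pieces each matching ((ab)|(aa)).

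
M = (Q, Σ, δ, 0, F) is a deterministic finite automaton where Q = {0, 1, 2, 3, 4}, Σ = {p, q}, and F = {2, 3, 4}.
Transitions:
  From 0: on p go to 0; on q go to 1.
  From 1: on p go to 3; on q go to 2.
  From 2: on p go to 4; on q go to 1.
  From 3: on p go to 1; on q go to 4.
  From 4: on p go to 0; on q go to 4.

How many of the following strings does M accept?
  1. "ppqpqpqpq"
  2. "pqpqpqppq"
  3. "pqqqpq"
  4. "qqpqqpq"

3

"ppqpqpqpq": accepted
"pqpqpqppq": accepted
"pqqqpq": accepted
"qqpqqpq": rejected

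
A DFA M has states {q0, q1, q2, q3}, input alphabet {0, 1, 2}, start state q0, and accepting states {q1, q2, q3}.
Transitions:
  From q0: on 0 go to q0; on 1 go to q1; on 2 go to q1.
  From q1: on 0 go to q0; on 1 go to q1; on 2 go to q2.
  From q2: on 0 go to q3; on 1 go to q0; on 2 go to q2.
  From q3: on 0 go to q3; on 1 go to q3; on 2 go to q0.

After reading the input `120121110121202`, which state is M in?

q1

q0 --1--> q1
q1 --2--> q2
q2 --0--> q3
q3 --1--> q3
q3 --2--> q0
q0 --1--> q1
q1 --1--> q1
q1 --1--> q1
q1 --0--> q0
q0 --1--> q1
q1 --2--> q2
q2 --1--> q0
q0 --2--> q1
q1 --0--> q0
q0 --2--> q1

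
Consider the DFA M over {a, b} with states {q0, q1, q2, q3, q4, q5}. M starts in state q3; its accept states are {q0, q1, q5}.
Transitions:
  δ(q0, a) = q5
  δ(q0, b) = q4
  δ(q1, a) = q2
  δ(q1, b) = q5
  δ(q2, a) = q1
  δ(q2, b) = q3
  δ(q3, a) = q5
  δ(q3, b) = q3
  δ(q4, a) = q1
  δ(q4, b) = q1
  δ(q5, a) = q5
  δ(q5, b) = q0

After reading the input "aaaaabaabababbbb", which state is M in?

q5

q3 --a--> q5
q5 --a--> q5
q5 --a--> q5
q5 --a--> q5
q5 --a--> q5
q5 --b--> q0
q0 --a--> q5
q5 --a--> q5
q5 --b--> q0
q0 --a--> q5
q5 --b--> q0
q0 --a--> q5
q5 --b--> q0
q0 --b--> q4
q4 --b--> q1
q1 --b--> q5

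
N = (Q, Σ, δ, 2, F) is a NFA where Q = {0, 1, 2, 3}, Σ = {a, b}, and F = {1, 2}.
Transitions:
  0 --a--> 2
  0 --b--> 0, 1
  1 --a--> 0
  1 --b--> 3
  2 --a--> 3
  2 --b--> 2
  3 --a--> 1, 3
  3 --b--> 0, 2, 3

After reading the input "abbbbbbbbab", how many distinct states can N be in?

4

Start: {2}
read a: {3}
read b: {0, 2, 3}
read b: {0, 1, 2, 3}
read b: {0, 1, 2, 3}
read b: {0, 1, 2, 3}
read b: {0, 1, 2, 3}
read b: {0, 1, 2, 3}
read b: {0, 1, 2, 3}
read b: {0, 1, 2, 3}
read a: {0, 1, 2, 3}
read b: {0, 1, 2, 3}
Final reachable set {0, 1, 2, 3} has 4 states.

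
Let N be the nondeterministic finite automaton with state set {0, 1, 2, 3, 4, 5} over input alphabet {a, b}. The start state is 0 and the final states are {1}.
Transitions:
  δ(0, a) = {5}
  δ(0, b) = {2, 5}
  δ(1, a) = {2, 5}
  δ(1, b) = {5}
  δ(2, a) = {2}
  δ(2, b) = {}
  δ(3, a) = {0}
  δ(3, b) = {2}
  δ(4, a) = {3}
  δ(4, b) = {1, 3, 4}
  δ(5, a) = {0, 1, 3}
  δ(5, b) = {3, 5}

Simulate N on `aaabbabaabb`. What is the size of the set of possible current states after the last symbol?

Start: {0}
read a: {5}
read a: {0, 1, 3}
read a: {0, 2, 5}
read b: {2, 3, 5}
read b: {2, 3, 5}
read a: {0, 1, 2, 3}
read b: {2, 5}
read a: {0, 1, 2, 3}
read a: {0, 2, 5}
read b: {2, 3, 5}
read b: {2, 3, 5}
Final reachable set {2, 3, 5} has 3 states.

3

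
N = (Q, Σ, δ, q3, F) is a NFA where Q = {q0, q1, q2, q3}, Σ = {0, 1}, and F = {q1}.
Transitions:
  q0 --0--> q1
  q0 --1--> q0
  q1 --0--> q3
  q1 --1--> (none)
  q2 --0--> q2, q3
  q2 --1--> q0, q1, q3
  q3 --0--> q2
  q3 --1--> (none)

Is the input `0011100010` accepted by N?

accepted

Start: {q3}
read 0: {q2}
read 0: {q2, q3}
read 1: {q0, q1, q3}
read 1: {q0}
read 1: {q0}
read 0: {q1}
read 0: {q3}
read 0: {q2}
read 1: {q0, q1, q3}
read 0: {q1, q2, q3}
Reachable ∩ accepting = {q1} — nonempty.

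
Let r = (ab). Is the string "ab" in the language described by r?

yes

Split as a·b: a matches a and b matches b.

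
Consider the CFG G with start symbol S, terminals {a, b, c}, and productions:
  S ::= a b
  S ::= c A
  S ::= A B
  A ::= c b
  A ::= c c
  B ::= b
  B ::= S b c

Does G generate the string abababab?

no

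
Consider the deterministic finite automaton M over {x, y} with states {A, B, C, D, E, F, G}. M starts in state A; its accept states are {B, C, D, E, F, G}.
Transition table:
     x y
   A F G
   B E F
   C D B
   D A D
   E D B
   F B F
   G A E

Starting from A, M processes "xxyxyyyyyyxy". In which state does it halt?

A --x--> F
F --x--> B
B --y--> F
F --x--> B
B --y--> F
F --y--> F
F --y--> F
F --y--> F
F --y--> F
F --y--> F
F --x--> B
B --y--> F

F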